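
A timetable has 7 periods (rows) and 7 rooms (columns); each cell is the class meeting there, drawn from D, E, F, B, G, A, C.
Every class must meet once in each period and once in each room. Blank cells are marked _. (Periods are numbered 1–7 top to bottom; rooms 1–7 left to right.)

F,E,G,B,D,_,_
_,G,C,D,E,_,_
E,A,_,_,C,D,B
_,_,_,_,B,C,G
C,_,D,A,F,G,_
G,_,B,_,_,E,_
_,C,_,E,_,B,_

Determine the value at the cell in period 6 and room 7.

D

Period 1, room 6: period 1 has {D, E, F, B, G} and room 6 has {D, E, B, G, C}, leaving only A.
Period 1, room 7: period 1 has {D, E, F, B, G, A} and room 7 has {B, G}, leaving only C.
Period 2, room 6: period 2 has {D, E, G, C} and room 6 has {D, E, B, G, A, C}, leaving only F.
Period 2, room 7: period 2 has {D, E, F, G, C} and room 7 has {B, G, C}, leaving only A.
Period 2, room 1: period 2 has {D, E, F, G, A, C} and room 1 has {E, F, G, C}, leaving only B.
Period 3, room 3: period 3 has {D, E, B, A, C} and room 3 has {D, B, G, C}, leaving only F.
Period 3, room 4: period 3 has {D, E, F, B, A, C} and room 4 has {D, E, B, A}, leaving only G.
Period 4, room 4: period 4 has {B, G, C} and room 4 has {D, E, B, G, A}, leaving only F.
Period 4, room 2: period 4 has {F, B, G, C} and room 2 has {E, G, A, C}, leaving only D.
Period 4, room 1: period 4 has {D, F, B, G, C} and room 1 has {E, F, B, G, C}, leaving only A.
Period 4, room 3: period 4 has {D, F, B, G, A, C} and room 3 has {D, F, B, G, C}, leaving only E.
Period 5, room 2: period 5 has {D, F, G, A, C} and room 2 has {D, E, G, A, C}, leaving only B.
Period 5, room 7: period 5 has {D, F, B, G, A, C} and room 7 has {B, G, A, C}, leaving only E.
Period 6, room 2: period 6 has {E, B, G} and room 2 has {D, E, B, G, A, C}, leaving only F.
Period 6 already has {E, F, B, G} and room 7 already has {E, B, G, A, C}, so period 6, room 7 must be D.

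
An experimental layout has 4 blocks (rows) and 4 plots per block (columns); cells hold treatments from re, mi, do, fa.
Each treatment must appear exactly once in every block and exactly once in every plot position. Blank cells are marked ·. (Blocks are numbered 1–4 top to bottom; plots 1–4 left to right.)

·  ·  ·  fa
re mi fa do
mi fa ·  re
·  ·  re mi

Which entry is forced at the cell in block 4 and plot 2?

do

Block 4 already has {re, mi} and plot 2 already has {mi, fa}, so block 4, plot 2 must be do.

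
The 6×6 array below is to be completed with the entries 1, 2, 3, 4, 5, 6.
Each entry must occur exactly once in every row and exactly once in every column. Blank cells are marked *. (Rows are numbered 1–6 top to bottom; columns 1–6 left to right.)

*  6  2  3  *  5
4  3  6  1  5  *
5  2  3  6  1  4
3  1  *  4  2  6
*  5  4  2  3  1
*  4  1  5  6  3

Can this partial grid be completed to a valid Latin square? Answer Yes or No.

No row or column among the givens repeats a symbol, and propagating forced cells runs into no contradiction.
One valid completion exists (for instance, 1 6 2 3 4 5 / 4 3 6 1 5 2 / 5 2 3 6 1 4 / 3 1 5 4 2 6 / 6 5 4 2 3 1 / 2 4 1 5 6 3).

Yes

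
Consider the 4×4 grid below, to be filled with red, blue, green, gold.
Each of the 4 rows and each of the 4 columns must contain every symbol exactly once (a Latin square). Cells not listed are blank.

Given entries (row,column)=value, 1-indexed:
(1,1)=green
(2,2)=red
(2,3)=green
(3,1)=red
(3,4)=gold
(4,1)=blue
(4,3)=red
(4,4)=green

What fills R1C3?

Row 2, column 1: row 2 has {red, green} and column 1 has {red, blue, green}, leaving only gold.
Row 2, column 4: row 2 has {red, green, gold} and column 4 has {green, gold}, leaving only blue.
Row 1, column 4: row 1 has {green} and column 4 has {blue, green, gold}, leaving only red.
Row 3, column 3: row 3 has {red, gold} and column 3 has {red, green}, leaving only blue.
Row 1 already has {red, green} and column 3 already has {red, blue, green}, so row 1, column 3 must be gold.

gold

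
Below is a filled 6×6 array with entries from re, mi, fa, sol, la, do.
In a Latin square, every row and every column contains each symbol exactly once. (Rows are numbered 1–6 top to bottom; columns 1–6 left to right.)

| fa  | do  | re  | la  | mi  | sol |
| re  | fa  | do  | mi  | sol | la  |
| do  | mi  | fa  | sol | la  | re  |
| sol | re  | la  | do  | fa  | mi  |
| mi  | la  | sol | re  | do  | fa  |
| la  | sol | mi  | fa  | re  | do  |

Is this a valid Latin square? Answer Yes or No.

Each row is a permutation of the 6 symbols, and so is each column.

Yes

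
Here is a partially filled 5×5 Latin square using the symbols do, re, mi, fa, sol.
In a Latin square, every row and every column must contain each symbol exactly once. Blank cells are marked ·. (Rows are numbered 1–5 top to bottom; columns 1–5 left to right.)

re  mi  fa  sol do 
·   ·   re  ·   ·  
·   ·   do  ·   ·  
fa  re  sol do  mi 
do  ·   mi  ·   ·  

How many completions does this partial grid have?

Row 2, column 1: eliminating its row and column leaves {mi, sol}.
Row 2, column 2: eliminating its row and column leaves {do, fa, sol}.
Row 2, column 4: eliminating its row and column leaves {mi, fa}.
Row 2, column 5: eliminating its row and column leaves {fa, sol}.
Row 3, column 1: eliminating its row and column leaves {mi, sol}.
Row 3, column 2: eliminating its row and column leaves {fa, sol}.
Row 3, column 4: eliminating its row and column leaves {re, mi, fa}.
Row 3, column 5: eliminating its row and column leaves {re, fa, sol}.
Row 5, column 2: eliminating its row and column leaves {fa, sol}.
Row 5, column 4: eliminating its row and column leaves {re, fa}.
Row 5, column 5: eliminating its row and column leaves {re, fa, sol}.
Enumerating the assignments across these blanks that avoid any row or column repeat gives 3 completions.

3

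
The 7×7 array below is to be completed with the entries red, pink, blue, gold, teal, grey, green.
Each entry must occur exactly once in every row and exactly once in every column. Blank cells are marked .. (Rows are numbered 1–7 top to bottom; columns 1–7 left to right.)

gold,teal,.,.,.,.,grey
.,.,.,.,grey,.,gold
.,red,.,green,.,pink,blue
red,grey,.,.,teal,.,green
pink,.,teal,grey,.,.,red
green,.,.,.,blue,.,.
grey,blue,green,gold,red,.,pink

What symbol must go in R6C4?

Row 3, column 1: row 3 has {red, pink, blue, green} and column 1 has {red, pink, gold, grey, green}, leaving only teal.
Row 2, column 1: row 2 has {gold, grey} and column 1 has {red, pink, gold, teal, grey, green}, leaving only blue.
Row 3, column 5: row 3 has {red, pink, blue, teal, green} and column 5 has {red, blue, teal, grey}, leaving only gold.
Row 3, column 3: row 3 has {red, pink, blue, gold, teal, green} and column 3 has {teal, green}, leaving only grey.
Row 5, column 5: row 5 has {red, pink, teal, grey} and column 5 has {red, blue, gold, teal, grey}, leaving only green.
Row 1, column 5: row 1 has {gold, teal, grey} and column 5 has {red, blue, gold, teal, grey, green}, leaving only pink.
Row 5, column 2: row 5 has {red, pink, teal, grey, green} and column 2 has {red, blue, teal, grey}, leaving only gold.
Row 5, column 6: row 5 has {red, pink, gold, teal, grey, green} and column 6 has {pink}, leaving only blue.
Row 4, column 6: row 4 has {red, teal, grey, green} and column 6 has {pink, blue}, leaving only gold.
Row 6, column 2: row 6 has {blue, green} and column 2 has {red, blue, gold, teal, grey}, leaving only pink.
Row 2, column 2: row 2 has {blue, gold, grey} and column 2 has {red, pink, blue, gold, teal, grey}, leaving only green.
Row 6, column 7: row 6 has {pink, blue, green} and column 7 has {red, pink, blue, gold, grey, green}, leaving only teal.
Row 6 already has {pink, blue, teal, green} and column 4 already has {gold, grey, green}, so row 6, column 4 must be red.

red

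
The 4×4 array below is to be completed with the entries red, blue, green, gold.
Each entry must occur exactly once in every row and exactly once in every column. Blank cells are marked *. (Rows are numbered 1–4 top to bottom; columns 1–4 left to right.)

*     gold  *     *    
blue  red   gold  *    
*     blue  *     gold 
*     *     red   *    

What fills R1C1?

Row 2, column 4: row 2 has {red, blue, gold} and column 4 has {gold}, leaving only green.
Row 3, column 3: row 3 has {blue, gold} and column 3 has {red, gold}, leaving only green.
Row 1, column 3: row 1 has {gold} and column 3 has {red, green, gold}, leaving only blue.
Row 1, column 4: row 1 has {blue, gold} and column 4 has {green, gold}, leaving only red.
Row 1 already has {red, blue, gold} and column 1 already has {blue}, so row 1, column 1 must be green.

green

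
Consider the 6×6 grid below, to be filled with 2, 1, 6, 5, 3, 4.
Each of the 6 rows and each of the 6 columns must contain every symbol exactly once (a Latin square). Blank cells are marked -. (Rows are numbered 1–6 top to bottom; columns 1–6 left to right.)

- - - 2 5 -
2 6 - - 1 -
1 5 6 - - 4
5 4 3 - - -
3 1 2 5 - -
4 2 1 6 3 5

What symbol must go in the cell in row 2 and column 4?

Row 1, column 1: row 1 has {2, 5} and column 1 has {2, 1, 5, 3, 4}, leaving only 6.
Row 1, column 2: row 1 has {2, 6, 5} and column 2 has {2, 1, 6, 5, 4}, leaving only 3.
Row 1, column 3: row 1 has {2, 6, 5, 3} and column 3 has {2, 1, 6, 3}, leaving only 4.
Row 1, column 6: row 1 has {2, 6, 5, 3, 4} and column 6 has {5, 4}, leaving only 1.
Row 2, column 3: row 2 has {2, 1, 6} and column 3 has {2, 1, 6, 3, 4}, leaving only 5.
Row 2, column 6: row 2 has {2, 1, 6, 5} and column 6 has {1, 5, 4}, leaving only 3.
Row 2 already has {2, 1, 6, 5, 3} and column 4 already has {2, 6, 5}, so row 2, column 4 must be 4.

4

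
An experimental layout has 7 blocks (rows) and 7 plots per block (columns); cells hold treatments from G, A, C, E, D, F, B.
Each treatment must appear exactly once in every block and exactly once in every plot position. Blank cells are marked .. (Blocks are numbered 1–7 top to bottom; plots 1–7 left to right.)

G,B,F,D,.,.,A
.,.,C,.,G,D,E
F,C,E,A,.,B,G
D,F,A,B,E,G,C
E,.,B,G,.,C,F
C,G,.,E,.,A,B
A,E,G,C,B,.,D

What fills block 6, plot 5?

Block 1, plot 5: block 1 has {G, A, D, F, B} and plot 5 has {G, E, B}, leaving only C.
Block 1, plot 6: block 1 has {G, A, C, D, F, B} and plot 6 has {G, A, C, D, B}, leaving only E.
Block 2, plot 1: block 2 has {G, C, E, D} and plot 1 has {G, A, C, E, D, F}, leaving only B.
Block 2, plot 2: block 2 has {G, C, E, D, B} and plot 2 has {G, C, E, F, B}, leaving only A.
Block 2, plot 4: block 2 has {G, A, C, E, D, B} and plot 4 has {G, A, C, E, D, B}, leaving only F.
Block 3, plot 5: block 3 has {G, A, C, E, F, B} and plot 5 has {G, C, E, B}, leaving only D.
Block 6 already has {G, A, C, E, B} and plot 5 already has {G, C, E, D, B}, so block 6, plot 5 must be F.

F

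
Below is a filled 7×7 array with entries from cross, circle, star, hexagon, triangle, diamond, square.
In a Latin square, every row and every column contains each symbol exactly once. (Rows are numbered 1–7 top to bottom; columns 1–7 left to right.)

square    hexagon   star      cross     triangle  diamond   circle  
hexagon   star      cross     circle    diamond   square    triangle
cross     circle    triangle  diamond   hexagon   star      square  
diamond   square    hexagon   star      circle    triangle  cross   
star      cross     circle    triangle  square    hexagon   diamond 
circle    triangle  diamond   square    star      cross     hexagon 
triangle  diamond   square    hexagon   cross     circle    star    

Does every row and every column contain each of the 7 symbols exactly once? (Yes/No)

Yes

Each row is a permutation of the 7 symbols, and so is each column.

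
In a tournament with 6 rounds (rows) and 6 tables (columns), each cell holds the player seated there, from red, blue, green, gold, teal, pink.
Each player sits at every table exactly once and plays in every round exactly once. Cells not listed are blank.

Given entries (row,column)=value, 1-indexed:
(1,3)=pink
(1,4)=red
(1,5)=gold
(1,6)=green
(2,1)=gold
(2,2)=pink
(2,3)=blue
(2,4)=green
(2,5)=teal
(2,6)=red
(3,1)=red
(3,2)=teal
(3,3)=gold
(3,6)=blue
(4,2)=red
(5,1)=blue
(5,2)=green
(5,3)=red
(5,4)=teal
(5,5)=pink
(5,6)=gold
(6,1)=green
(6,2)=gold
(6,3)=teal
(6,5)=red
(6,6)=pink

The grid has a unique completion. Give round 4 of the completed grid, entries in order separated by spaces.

Round 4, table 3: round 4 has {red} and table 3 has {red, blue, gold, teal, pink}, leaving only green.
Round 4, table 5: round 4 has {red, green} and table 5 has {red, gold, teal, pink}, leaving only blue.
Round 4, table 6: round 4 has {red, blue, green} and table 6 has {red, blue, green, gold, pink}, leaving only teal.
Round 4, table 1: round 4 has {red, blue, green, teal} and table 1 has {red, blue, green, gold}, leaving only pink.
Round 4, table 4: round 4 has {red, blue, green, teal, pink} and table 4 has {red, green, teal}, leaving only gold.
So round 4 reads: pink red green gold blue teal.

pink red green gold blue teal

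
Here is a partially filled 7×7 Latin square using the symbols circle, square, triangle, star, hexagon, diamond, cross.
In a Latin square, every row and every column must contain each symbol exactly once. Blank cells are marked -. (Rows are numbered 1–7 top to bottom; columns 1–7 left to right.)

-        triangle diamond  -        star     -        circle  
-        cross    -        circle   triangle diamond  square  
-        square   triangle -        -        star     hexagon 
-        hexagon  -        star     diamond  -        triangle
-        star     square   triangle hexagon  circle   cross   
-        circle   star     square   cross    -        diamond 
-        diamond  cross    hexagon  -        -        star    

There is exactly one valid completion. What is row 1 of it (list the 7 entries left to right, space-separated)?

hexagon triangle diamond cross star square circle

Row 1, column 4: row 1 has {circle, triangle, star, diamond} and column 4 has {circle, square, triangle, star, hexagon}, leaving only cross.
Row 2, column 3: row 2 has {circle, square, triangle, diamond, cross} and column 3 has {square, triangle, star, diamond, cross}, leaving only hexagon.
Row 2, column 1: row 2 has {circle, square, triangle, hexagon, diamond, cross} and column 1 has {}, leaving only star.
Row 3, column 4: row 3 has {square, triangle, star, hexagon} and column 4 has {circle, square, triangle, star, hexagon, cross}, leaving only diamond.
Row 3, column 5: row 3 has {square, triangle, star, hexagon, diamond} and column 5 has {triangle, star, hexagon, diamond, cross}, leaving only circle.
Row 3, column 1: row 3 has {circle, square, triangle, star, hexagon, diamond} and column 1 has {star}, leaving only cross.
Row 4, column 3: row 4 has {triangle, star, hexagon, diamond} and column 3 has {square, triangle, star, hexagon, diamond, cross}, leaving only circle.
Row 4, column 1: row 4 has {circle, triangle, star, hexagon, diamond} and column 1 has {star, cross}, leaving only square.
Row 1, column 1: row 1 has {circle, triangle, star, diamond, cross} and column 1 has {square, star, cross}, leaving only hexagon.
Row 1, column 6: row 1 has {circle, triangle, star, hexagon, diamond, cross} and column 6 has {circle, star, diamond}, leaving only square.
So row 1 reads: hexagon triangle diamond cross star square circle.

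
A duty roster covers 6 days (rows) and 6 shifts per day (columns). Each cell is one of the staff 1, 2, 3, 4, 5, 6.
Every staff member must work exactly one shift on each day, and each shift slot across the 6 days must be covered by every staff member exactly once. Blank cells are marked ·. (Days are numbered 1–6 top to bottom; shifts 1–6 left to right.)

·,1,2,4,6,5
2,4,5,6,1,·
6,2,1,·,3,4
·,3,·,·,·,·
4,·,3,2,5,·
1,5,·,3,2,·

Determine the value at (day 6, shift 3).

4

Day 1, shift 1: day 1 has {1, 2, 4, 5, 6} and shift 1 has {1, 2, 4, 6}, leaving only 3.
Day 2, shift 6: day 2 has {1, 2, 4, 5, 6} and shift 6 has {4, 5}, leaving only 3.
Day 3, shift 4: day 3 has {1, 2, 3, 4, 6} and shift 4 has {2, 3, 4, 6}, leaving only 5.
Day 4, shift 1: day 4 has {3} and shift 1 has {1, 2, 3, 4, 6}, leaving only 5.
Day 4, shift 4: day 4 has {3, 5} and shift 4 has {2, 3, 4, 5, 6}, leaving only 1.
Day 4, shift 5: day 4 has {1, 3, 5} and shift 5 has {1, 2, 3, 5, 6}, leaving only 4.
Day 4, shift 3: day 4 has {1, 3, 4, 5} and shift 3 has {1, 2, 3, 5}, leaving only 6.
Day 6 already has {1, 2, 3, 5} and shift 3 already has {1, 2, 3, 5, 6}, so day 6, shift 3 must be 4.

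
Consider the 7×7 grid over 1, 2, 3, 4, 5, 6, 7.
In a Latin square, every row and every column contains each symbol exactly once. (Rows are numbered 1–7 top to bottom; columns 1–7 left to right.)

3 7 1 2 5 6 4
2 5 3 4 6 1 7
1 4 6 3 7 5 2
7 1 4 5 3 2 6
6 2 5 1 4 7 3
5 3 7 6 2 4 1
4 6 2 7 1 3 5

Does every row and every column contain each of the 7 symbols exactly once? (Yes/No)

Each row is a permutation of the 7 symbols, and so is each column.

Yes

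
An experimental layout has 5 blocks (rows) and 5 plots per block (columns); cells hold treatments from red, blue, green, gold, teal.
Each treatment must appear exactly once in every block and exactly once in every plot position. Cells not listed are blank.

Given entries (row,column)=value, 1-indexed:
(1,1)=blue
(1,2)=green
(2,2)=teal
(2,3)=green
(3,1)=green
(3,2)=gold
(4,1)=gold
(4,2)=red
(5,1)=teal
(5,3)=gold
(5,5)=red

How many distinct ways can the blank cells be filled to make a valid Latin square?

3

Block 1, plot 3: eliminating its block and plot leaves {red, teal}.
Block 1, plot 4: eliminating its block and plot leaves {red, gold, teal}.
Block 1, plot 5: eliminating its block and plot leaves {gold, teal}.
Block 2, plot 1: eliminating its block and plot leaves {red}.
Block 2, plot 4: eliminating its block and plot leaves {red, blue, gold}.
Block 2, plot 5: eliminating its block and plot leaves {blue, gold}.
Block 3, plot 3: eliminating its block and plot leaves {red, blue, teal}.
Block 3, plot 4: eliminating its block and plot leaves {red, blue, teal}.
Block 3, plot 5: eliminating its block and plot leaves {blue, teal}.
Block 4, plot 3: eliminating its block and plot leaves {blue, teal}.
Block 4, plot 4: eliminating its block and plot leaves {blue, green, teal}.
Block 4, plot 5: eliminating its block and plot leaves {blue, green, teal}.
Block 5, plot 2: eliminating its block and plot leaves {blue}.
Block 5, plot 4: eliminating its block and plot leaves {blue, green}.
Enumerating the assignments across these blanks that avoid any block or plot repeat gives 3 completions.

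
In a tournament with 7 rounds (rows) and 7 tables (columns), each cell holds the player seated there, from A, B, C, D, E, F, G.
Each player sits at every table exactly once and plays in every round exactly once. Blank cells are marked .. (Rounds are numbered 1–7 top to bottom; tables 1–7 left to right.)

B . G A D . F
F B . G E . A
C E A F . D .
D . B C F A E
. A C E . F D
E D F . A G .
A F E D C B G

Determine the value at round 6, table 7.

Round 1, table 2: round 1 has {A, B, D, F, G} and table 2 has {A, B, D, E, F}, leaving only C.
Round 1, table 6: round 1 has {A, B, C, D, F, G} and table 6 has {A, B, D, F, G}, leaving only E.
Round 2, table 3: round 2 has {A, B, E, F, G} and table 3 has {A, B, C, E, F, G}, leaving only D.
Round 2, table 6: round 2 has {A, B, D, E, F, G} and table 6 has {A, B, D, E, F, G}, leaving only C.
Round 3, table 7: round 3 has {A, C, D, E, F} and table 7 has {A, D, E, F, G}, leaving only B.
Round 6 already has {A, D, E, F, G} and table 7 already has {A, B, D, E, F, G}, so round 6, table 7 must be C.

C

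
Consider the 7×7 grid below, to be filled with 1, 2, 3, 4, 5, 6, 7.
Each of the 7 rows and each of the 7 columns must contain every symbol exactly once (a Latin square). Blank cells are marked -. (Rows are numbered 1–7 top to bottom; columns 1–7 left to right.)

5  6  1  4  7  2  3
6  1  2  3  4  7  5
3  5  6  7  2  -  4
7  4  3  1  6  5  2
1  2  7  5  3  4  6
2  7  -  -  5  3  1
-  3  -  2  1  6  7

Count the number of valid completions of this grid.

Row 3, column 6: eliminating its row and column leaves {1}.
Row 6, column 3: eliminating its row and column leaves {4}.
Row 6, column 4: eliminating its row and column leaves {6}.
Row 7, column 1: eliminating its row and column leaves {4}.
Row 7, column 3: eliminating its row and column leaves {4, 5}.
Only one assignment across all blanks avoids any row or column repeat, giving 1 completion.

1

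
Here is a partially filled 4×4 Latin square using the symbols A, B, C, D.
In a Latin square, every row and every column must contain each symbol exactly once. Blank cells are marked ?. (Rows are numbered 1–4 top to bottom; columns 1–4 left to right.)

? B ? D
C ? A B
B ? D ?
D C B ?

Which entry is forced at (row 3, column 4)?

C

Row 1, column 1: row 1 has {B, D} and column 1 has {B, C, D}, leaving only A.
Row 1, column 3: row 1 has {A, B, D} and column 3 has {A, B, D}, leaving only C.
Row 2, column 2: row 2 has {A, B, C} and column 2 has {B, C}, leaving only D.
Row 3, column 2: row 3 has {B, D} and column 2 has {B, C, D}, leaving only A.
Row 3 already has {A, B, D} and column 4 already has {B, D}, so row 3, column 4 must be C.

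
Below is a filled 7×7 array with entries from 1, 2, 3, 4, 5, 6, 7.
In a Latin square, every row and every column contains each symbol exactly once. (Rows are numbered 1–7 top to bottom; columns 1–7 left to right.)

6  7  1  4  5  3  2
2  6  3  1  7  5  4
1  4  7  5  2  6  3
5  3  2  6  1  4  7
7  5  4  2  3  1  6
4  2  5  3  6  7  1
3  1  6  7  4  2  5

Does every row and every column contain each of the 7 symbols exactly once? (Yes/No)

Each row is a permutation of the 7 symbols, and so is each column.

Yes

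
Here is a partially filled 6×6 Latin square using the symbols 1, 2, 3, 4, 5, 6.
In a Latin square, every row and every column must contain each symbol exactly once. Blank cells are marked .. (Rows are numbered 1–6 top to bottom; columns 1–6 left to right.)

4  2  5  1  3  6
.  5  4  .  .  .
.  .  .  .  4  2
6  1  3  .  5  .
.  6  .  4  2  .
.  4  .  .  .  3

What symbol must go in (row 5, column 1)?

Row 2, column 6: row 2 has {4, 5} and column 6 has {2, 3, 6}, leaving only 1.
Row 2, column 5: row 2 has {1, 4, 5} and column 5 has {2, 3, 4, 5}, leaving only 6.
Row 3, column 2: row 3 has {2, 4} and column 2 has {1, 2, 4, 5, 6}, leaving only 3.
Row 4, column 4: row 4 has {1, 3, 5, 6} and column 4 has {1, 4}, leaving only 2.
Row 2, column 4: row 2 has {1, 4, 5, 6} and column 4 has {1, 2, 4}, leaving only 3.
Row 2, column 1: row 2 has {1, 3, 4, 5, 6} and column 1 has {4, 6}, leaving only 2.
Row 4, column 6: row 4 has {1, 2, 3, 5, 6} and column 6 has {1, 2, 3, 6}, leaving only 4.
Row 5, column 3: row 5 has {2, 4, 6} and column 3 has {3, 4, 5}, leaving only 1.
Row 3, column 3: row 3 has {2, 3, 4} and column 3 has {1, 3, 4, 5}, leaving only 6.
Row 3, column 4: row 3 has {2, 3, 4, 6} and column 4 has {1, 2, 3, 4}, leaving only 5.
Row 3, column 1: row 3 has {2, 3, 4, 5, 6} and column 1 has {2, 4, 6}, leaving only 1.
Row 5, column 6: row 5 has {1, 2, 4, 6} and column 6 has {1, 2, 3, 4, 6}, leaving only 5.
Row 5 already has {1, 2, 4, 5, 6} and column 1 already has {1, 2, 4, 6}, so row 5, column 1 must be 3.

3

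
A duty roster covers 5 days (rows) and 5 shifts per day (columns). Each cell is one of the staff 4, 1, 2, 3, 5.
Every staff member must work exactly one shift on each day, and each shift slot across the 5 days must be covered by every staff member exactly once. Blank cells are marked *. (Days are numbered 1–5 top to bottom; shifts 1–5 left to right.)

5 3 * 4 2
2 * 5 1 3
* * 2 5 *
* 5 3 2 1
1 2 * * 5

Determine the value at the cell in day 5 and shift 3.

4

Day 5 already has {1, 2, 5} and shift 3 already has {2, 3, 5}, so day 5, shift 3 must be 4.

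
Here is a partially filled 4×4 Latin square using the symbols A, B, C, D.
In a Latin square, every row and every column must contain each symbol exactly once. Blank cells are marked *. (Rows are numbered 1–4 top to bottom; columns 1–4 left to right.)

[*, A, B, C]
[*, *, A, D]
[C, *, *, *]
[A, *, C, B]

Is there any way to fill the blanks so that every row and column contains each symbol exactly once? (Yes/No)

No row or column among the givens repeats a symbol, and propagating forced cells runs into no contradiction.
One valid completion exists (for instance, D A B C / B C A D / C B D A / A D C B).

Yes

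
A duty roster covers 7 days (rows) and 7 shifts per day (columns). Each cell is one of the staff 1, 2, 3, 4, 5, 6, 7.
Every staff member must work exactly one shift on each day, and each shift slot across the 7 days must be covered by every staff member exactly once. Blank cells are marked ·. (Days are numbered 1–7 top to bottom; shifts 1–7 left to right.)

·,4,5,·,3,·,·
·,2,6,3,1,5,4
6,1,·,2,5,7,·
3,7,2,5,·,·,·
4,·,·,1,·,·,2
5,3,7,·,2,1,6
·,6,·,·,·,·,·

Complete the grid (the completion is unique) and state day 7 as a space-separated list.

2 6 1 7 4 3 5

Day 2, shift 1: day 2 has {1, 2, 3, 4, 5, 6} and shift 1 has {3, 4, 5, 6}, leaving only 7.
Day 3, shift 7: day 3 has {1, 2, 5, 6, 7} and shift 7 has {2, 4, 6}, leaving only 3.
Day 3, shift 3: day 3 has {1, 2, 3, 5, 6, 7} and shift 3 has {2, 5, 6, 7}, leaving only 4.
Day 4, shift 7: day 4 has {2, 3, 5, 7} and shift 7 has {2, 3, 4, 6}, leaving only 1.
Day 1, shift 7: day 1 has {3, 4, 5} and shift 7 has {1, 2, 3, 4, 6}, leaving only 7.
Day 7, shift 7: day 7 has {6} and shift 7 has {1, 2, 3, 4, 6, 7}, leaving only 5.
Day 1, shift 4: day 1 has {3, 4, 5, 7} and shift 4 has {1, 2, 3, 5}, leaving only 6.
Day 1, shift 6: day 1 has {3, 4, 5, 6, 7} and shift 6 has {1, 5, 7}, leaving only 2.
Day 1, shift 1: day 1 has {2, 3, 4, 5, 6, 7} and shift 1 has {3, 4, 5, 6, 7}, leaving only 1.
Day 7, shift 1: day 7 has {5, 6} and shift 1 has {1, 3, 4, 5, 6, 7}, leaving only 2.
Day 5, shift 2: day 5 has {1, 2, 4} and shift 2 has {1, 2, 3, 4, 6, 7}, leaving only 5.
Day 5, shift 3: day 5 has {1, 2, 4, 5} and shift 3 has {2, 4, 5, 6, 7}, leaving only 3.
Day 7, shift 3: day 7 has {2, 5, 6} and shift 3 has {2, 3, 4, 5, 6, 7}, leaving only 1.
Day 5, shift 6: day 5 has {1, 2, 3, 4, 5} and shift 6 has {1, 2, 5, 7}, leaving only 6.
Day 4, shift 6: day 4 has {1, 2, 3, 5, 7} and shift 6 has {1, 2, 5, 6, 7}, leaving only 4.
Day 7, shift 6: day 7 has {1, 2, 5, 6} and shift 6 has {1, 2, 4, 5, 6, 7}, leaving only 3.
Day 4, shift 5: day 4 has {1, 2, 3, 4, 5, 7} and shift 5 has {1, 2, 3, 5}, leaving only 6.
Day 5, shift 5: day 5 has {1, 2, 3, 4, 5, 6} and shift 5 has {1, 2, 3, 5, 6}, leaving only 7.
Day 7, shift 5: day 7 has {1, 2, 3, 5, 6} and shift 5 has {1, 2, 3, 5, 6, 7}, leaving only 4.
Day 7, shift 4: day 7 has {1, 2, 3, 4, 5, 6} and shift 4 has {1, 2, 3, 5, 6}, leaving only 7.
So day 7 reads: 2 6 1 7 4 3 5.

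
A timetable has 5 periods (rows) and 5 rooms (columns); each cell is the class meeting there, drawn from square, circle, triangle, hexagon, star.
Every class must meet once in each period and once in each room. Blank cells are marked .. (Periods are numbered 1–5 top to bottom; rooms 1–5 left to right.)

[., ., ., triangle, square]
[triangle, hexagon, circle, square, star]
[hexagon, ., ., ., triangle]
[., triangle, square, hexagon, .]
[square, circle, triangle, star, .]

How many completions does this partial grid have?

Period 1, room 1: eliminating its period and room leaves {circle, star}.
Period 1, room 2: eliminating its period and room leaves {star}.
Period 1, room 3: eliminating its period and room leaves {hexagon, star}.
Period 3, room 2: eliminating its period and room leaves {square, star}.
Period 3, room 3: eliminating its period and room leaves {star}.
Period 3, room 4: eliminating its period and room leaves {circle}.
Period 4, room 1: eliminating its period and room leaves {circle, star}.
Period 4, room 5: eliminating its period and room leaves {circle}.
Period 5, room 5: eliminating its period and room leaves {hexagon}.
Only one assignment across all blanks avoids any period or room repeat, giving 1 completion.

1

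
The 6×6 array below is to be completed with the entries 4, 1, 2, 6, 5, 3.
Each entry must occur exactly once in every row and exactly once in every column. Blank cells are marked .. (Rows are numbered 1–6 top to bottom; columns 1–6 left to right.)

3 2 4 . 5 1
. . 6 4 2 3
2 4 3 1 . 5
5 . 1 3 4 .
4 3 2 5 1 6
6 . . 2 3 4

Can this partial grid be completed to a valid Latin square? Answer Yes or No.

Yes

No row or column among the givens repeats a symbol, and propagating forced cells runs into no contradiction.
One valid completion exists (for instance, 3 2 4 6 5 1 / 1 5 6 4 2 3 / 2 4 3 1 6 5 / 5 6 1 3 4 2 / 4 3 2 5 1 6 / 6 1 5 2 3 4).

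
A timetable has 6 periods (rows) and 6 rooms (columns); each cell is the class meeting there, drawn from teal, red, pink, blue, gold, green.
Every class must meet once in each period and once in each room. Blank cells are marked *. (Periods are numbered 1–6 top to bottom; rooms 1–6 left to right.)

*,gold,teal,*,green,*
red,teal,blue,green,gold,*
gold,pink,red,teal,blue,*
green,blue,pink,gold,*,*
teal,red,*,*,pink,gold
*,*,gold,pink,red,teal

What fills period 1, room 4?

red

Period 2, room 6: period 2 has {teal, red, blue, gold, green} and room 6 has {teal, gold}, leaving only pink.
Period 3, room 6: period 3 has {teal, red, pink, blue, gold} and room 6 has {teal, pink, gold}, leaving only green.
Period 4, room 5: period 4 has {pink, blue, gold, green} and room 5 has {red, pink, blue, gold, green}, leaving only teal.
Period 4, room 6: period 4 has {teal, pink, blue, gold, green} and room 6 has {teal, pink, gold, green}, leaving only red.
Period 1, room 6: period 1 has {teal, gold, green} and room 6 has {teal, red, pink, gold, green}, leaving only blue.
Period 1 already has {teal, blue, gold, green} and room 4 already has {teal, pink, gold, green}, so period 1, room 4 must be red.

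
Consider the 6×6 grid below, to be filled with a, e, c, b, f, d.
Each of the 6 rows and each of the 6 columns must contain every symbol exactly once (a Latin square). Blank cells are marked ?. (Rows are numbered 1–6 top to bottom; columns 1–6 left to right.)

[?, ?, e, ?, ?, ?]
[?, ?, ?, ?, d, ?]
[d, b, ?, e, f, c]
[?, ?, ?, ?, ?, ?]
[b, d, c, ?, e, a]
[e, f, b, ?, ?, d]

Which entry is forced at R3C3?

a

Row 3 already has {e, c, b, f, d} and column 3 already has {e, c, b}, so row 3, column 3 must be a.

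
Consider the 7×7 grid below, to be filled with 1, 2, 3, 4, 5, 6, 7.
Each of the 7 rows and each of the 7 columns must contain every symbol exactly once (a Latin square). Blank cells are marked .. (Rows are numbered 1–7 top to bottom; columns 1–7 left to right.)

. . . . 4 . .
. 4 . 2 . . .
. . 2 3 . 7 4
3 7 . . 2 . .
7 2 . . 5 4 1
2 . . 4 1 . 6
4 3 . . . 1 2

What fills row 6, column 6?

3

Row 3, column 5: row 3 has {2, 3, 4, 7} and column 5 has {1, 2, 4, 5}, leaving only 6.
Row 4, column 7: row 4 has {2, 3, 7} and column 7 has {1, 2, 4, 6}, leaving only 5.
Row 4, column 6: row 4 has {2, 3, 5, 7} and column 6 has {1, 4, 7}, leaving only 6.
Row 4, column 4: row 4 has {2, 3, 5, 6, 7} and column 4 has {2, 3, 4}, leaving only 1.
Row 4, column 3: row 4 has {1, 2, 3, 5, 6, 7} and column 3 has {2}, leaving only 4.
Row 5, column 4: row 5 has {1, 2, 4, 5, 7} and column 4 has {1, 2, 3, 4}, leaving only 6.
Row 5, column 3: row 5 has {1, 2, 4, 5, 6, 7} and column 3 has {2, 4}, leaving only 3.
Row 6, column 2: row 6 has {1, 2, 4, 6} and column 2 has {2, 3, 4, 7}, leaving only 5.
Row 6 already has {1, 2, 4, 5, 6} and column 6 already has {1, 4, 6, 7}, so row 6, column 6 must be 3.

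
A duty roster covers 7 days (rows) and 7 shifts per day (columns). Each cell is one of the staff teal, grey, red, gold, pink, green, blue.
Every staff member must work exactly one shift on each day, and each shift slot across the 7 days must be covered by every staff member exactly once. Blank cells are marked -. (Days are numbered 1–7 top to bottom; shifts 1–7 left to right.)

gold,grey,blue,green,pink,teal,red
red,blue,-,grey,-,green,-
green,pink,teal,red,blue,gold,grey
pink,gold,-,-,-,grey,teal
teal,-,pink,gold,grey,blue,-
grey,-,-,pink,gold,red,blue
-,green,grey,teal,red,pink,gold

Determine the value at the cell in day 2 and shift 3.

Day 2 already has {grey, red, green, blue} and shift 3 already has {teal, grey, pink, blue}, so day 2, shift 3 must be gold.

gold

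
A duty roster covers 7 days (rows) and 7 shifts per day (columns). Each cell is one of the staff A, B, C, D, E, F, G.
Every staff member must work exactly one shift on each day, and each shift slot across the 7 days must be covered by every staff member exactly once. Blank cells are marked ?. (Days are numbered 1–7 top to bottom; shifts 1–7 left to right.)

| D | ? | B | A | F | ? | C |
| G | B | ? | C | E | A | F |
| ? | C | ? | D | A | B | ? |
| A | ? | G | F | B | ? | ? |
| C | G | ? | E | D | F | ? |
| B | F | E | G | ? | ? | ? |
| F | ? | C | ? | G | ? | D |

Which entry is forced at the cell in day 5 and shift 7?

Day 1, shift 2: day 1 has {A, B, C, D, F} and shift 2 has {B, C, F, G}, leaving only E.
Day 1, shift 6: day 1 has {A, B, C, D, E, F} and shift 6 has {A, B, F}, leaving only G.
Day 2, shift 3: day 2 has {A, B, C, E, F, G} and shift 3 has {B, C, E, G}, leaving only D.
Day 3, shift 1: day 3 has {A, B, C, D} and shift 1 has {A, B, C, D, F, G}, leaving only E.
Day 3, shift 3: day 3 has {A, B, C, D, E} and shift 3 has {B, C, D, E, G}, leaving only F.
Day 3, shift 7: day 3 has {A, B, C, D, E, F} and shift 7 has {C, D, F}, leaving only G.
Day 4, shift 2: day 4 has {A, B, F, G} and shift 2 has {B, C, E, F, G}, leaving only D.
Day 4, shift 7: day 4 has {A, B, D, F, G} and shift 7 has {C, D, F, G}, leaving only E.
Day 4, shift 6: day 4 has {A, B, D, E, F, G} and shift 6 has {A, B, F, G}, leaving only C.
Day 5, shift 3: day 5 has {C, D, E, F, G} and shift 3 has {B, C, D, E, F, G}, leaving only A.
Day 5 already has {A, C, D, E, F, G} and shift 7 already has {C, D, E, F, G}, so day 5, shift 7 must be B.

B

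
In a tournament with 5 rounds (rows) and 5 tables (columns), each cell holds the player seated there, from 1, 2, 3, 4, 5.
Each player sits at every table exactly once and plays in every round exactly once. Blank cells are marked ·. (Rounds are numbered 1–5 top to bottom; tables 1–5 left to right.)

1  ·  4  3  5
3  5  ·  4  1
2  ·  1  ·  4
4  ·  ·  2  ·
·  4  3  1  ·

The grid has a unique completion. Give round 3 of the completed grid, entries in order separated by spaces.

2 3 1 5 4

Round 3, table 2: round 3 has {1, 2, 4} and table 2 has {4, 5}, leaving only 3.
Round 3, table 4: round 3 has {1, 2, 3, 4} and table 4 has {1, 2, 3, 4}, leaving only 5.
So round 3 reads: 2 3 1 5 4.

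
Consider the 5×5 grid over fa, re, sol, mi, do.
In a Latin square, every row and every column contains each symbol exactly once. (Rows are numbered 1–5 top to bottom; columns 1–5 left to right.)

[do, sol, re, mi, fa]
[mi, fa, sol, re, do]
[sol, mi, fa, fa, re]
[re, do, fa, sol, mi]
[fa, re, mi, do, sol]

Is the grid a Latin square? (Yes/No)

Column 3 contains fa twice (at rows 3 and 4), so it is not a permutation.

No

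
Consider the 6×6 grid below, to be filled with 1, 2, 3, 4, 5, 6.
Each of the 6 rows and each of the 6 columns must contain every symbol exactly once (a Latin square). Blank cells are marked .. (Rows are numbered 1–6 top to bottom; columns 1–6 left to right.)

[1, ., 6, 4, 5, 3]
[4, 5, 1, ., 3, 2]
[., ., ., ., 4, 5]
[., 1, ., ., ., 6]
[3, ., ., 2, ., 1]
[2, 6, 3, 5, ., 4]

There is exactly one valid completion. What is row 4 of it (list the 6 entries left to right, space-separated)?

Row 4, column 1: row 4 has {1, 6} and column 1 has {1, 2, 3, 4}, leaving only 5.
Row 4, column 4: row 4 has {1, 5, 6} and column 4 has {2, 4, 5}, leaving only 3.
Row 4, column 5: row 4 has {1, 3, 5, 6} and column 5 has {3, 4, 5}, leaving only 2.
Row 4, column 3: row 4 has {1, 2, 3, 5, 6} and column 3 has {1, 3, 6}, leaving only 4.
So row 4 reads: 5 1 4 3 2 6.

5 1 4 3 2 6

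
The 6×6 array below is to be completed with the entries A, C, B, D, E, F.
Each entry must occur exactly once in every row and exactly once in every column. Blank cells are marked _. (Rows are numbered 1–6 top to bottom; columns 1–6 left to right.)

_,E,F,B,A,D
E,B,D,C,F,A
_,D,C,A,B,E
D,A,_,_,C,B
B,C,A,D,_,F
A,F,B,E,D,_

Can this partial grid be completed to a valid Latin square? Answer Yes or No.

No row or column among the givens repeats a symbol, and propagating forced cells runs into no contradiction.
One valid completion exists (for instance, C E F B A D / E B D C F A / F D C A B E / D A E F C B / B C A D E F / A F B E D C).

Yes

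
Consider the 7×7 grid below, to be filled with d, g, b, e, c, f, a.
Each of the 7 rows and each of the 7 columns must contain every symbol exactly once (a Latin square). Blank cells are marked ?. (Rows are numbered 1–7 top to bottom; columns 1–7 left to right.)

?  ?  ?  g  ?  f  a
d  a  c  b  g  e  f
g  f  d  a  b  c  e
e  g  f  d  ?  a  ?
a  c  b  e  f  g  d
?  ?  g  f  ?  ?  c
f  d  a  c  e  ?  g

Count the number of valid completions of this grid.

Row 1, column 1: eliminating its row and column leaves {b, c}.
Row 1, column 2: eliminating its row and column leaves {b, e}.
Row 1, column 3: eliminating its row and column leaves {e}.
Row 1, column 5: eliminating its row and column leaves {d, c}.
Row 4, column 5: eliminating its row and column leaves {c}.
Row 4, column 7: eliminating its row and column leaves {b}.
Row 6, column 1: eliminating its row and column leaves {b}.
Row 6, column 2: eliminating its row and column leaves {b, e}.
Row 6, column 5: eliminating its row and column leaves {d, a}.
Row 6, column 6: eliminating its row and column leaves {d, b}.
Row 7, column 6: eliminating its row and column leaves {b}.
Only one assignment across all blanks avoids any row or column repeat, giving 1 completion.

1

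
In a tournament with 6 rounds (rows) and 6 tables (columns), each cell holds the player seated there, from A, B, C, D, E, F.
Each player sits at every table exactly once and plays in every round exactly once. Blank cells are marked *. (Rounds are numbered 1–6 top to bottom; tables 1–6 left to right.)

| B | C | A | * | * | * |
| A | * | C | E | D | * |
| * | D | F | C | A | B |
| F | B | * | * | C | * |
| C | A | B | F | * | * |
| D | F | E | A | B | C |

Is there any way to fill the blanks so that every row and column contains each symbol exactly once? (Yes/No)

Round 2, table 2: round 2 together with table 2 already contain {A, B, C, D, E, F} — every symbol — so nothing can go there. The grid has no valid completion.

No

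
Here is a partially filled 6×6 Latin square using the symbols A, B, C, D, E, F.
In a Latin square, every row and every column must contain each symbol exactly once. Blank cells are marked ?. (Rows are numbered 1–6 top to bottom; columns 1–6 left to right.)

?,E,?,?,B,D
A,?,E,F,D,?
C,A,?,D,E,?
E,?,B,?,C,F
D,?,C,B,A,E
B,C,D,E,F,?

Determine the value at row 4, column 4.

Row 4 already has {B, C, E, F} and column 4 already has {B, D, E, F}, so row 4, column 4 must be A.

A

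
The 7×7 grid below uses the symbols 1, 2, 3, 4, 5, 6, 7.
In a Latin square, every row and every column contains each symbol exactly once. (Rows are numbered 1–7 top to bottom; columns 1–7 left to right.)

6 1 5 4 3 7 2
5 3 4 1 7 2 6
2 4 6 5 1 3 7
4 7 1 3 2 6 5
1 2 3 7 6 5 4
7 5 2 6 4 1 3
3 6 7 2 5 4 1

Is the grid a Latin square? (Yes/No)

Each row is a permutation of the 7 symbols, and so is each column.

Yes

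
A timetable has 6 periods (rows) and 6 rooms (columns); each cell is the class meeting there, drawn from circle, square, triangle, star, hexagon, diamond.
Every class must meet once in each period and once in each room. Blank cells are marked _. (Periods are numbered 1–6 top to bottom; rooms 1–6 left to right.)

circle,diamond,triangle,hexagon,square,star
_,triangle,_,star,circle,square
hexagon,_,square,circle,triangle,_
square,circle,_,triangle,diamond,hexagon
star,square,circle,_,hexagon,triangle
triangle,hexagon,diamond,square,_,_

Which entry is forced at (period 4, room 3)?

star

Period 4 already has {circle, square, triangle, hexagon, diamond} and room 3 already has {circle, square, triangle, diamond}, so period 4, room 3 must be star.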